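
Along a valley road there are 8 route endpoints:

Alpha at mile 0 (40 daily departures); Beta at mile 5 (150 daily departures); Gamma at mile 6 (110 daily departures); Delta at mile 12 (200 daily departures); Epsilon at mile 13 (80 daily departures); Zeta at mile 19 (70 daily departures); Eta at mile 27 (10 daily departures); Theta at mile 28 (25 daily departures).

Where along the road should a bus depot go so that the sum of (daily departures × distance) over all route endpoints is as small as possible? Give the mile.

x = 12

For a sum of weighted absolute distances on a line, the optimum is the weighted median (not the mean). Total weight W = 685; half-weight = 342.5.
Sort by position and accumulate weight:
  mile 0 (Alpha, w=40) → cum 40
  mile 5 (Beta, w=150) → cum 190
  mile 6 (Gamma, w=110) → cum 300
  mile 12 (Delta, w=200) → cum 500  ≥ 342.5 → median here
  mile 13 (Epsilon, w=80) → cum 580
  mile 19 (Zeta, w=70) → cum 650
  mile 27 (Eta, w=10) → cum 660
  mile 28 (Theta, w=25) → cum 685
Optimal location: mile 12.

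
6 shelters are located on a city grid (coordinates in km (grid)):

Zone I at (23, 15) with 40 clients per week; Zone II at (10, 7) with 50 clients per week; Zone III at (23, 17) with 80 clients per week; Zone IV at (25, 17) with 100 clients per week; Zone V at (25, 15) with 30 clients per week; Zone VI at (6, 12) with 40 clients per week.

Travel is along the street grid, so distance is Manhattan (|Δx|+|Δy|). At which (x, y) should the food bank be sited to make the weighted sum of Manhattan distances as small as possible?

Manhattan distance separates: Σwᵢ(|x−xᵢ|+|y−yᵢ|) = Σwᵢ|x−xᵢ| + Σwᵢ|y−yᵢ|, so x and y are optimised independently as 1-D weighted medians.
Total weight W = 340; half = 170.
x-coordinate, sorted with cumulative weight:
  x=6 (Zone VI, w=40) cum 40
  x=10 (Zone II, w=50) cum 90
  x=23 (Zone I, w=40) cum 130
  x=23 (Zone III, w=80) cum 210  ← median
  x=25 (Zone IV, w=100) cum 310
  x=25 (Zone V, w=30) cum 340
⇒ x* = 23
y-coordinate, sorted with cumulative weight:
  y=7 (Zone II, w=50) cum 50
  y=12 (Zone VI, w=40) cum 90
  y=15 (Zone I, w=40) cum 130
  y=15 (Zone V, w=30) cum 160
  y=17 (Zone III, w=80) cum 240  ← median
  y=17 (Zone IV, w=100) cum 340
⇒ y* = 17

(23, 17)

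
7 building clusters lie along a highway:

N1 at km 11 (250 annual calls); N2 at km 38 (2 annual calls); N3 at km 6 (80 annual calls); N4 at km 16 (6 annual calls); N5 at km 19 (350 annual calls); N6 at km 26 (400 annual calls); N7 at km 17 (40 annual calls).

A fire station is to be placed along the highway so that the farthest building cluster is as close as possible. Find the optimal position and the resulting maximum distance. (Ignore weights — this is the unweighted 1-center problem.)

The 1-center on a line is the midpoint of the two extreme points: leftmost at 6, rightmost at 38.
Optimal location = (6 + 38)/2 = 22; maximum distance = (38 − 6)/2 = 16.

location 22, max distance 16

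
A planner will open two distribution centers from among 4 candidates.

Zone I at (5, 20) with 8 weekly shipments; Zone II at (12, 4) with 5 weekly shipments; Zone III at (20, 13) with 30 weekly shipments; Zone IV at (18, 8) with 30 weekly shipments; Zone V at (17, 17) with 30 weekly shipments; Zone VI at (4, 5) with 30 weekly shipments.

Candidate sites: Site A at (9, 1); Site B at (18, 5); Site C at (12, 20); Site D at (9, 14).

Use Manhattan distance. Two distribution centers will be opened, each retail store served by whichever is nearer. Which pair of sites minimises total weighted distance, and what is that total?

Evaluate every pair (each demand assigned to the nearer of the two):
  {Site B, Site C}: total = 1141
  {Site B, Site D}: total = 1255
  {Site A, Site B}: total = 1264
  {Site A, Site D}: total = 1520
  {Site A, Site C}: total = 1526
  {Site C, Site D}: total = 1591
Best pair: {Site B, Site C} with total 1141.

{Site B, Site C}, total 1141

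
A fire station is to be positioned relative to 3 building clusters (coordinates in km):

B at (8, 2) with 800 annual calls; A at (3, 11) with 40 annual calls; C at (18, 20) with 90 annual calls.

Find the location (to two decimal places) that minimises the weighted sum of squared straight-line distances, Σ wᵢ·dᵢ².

The minimiser of Σwᵢ‖p−pᵢ‖² is the weighted centroid p* = (Σwᵢpᵢ)/(Σwᵢ).
Σwᵢ = 930.
Σwᵢxᵢ = 800·8 + 40·3 + 90·18 = 8140.
Σwᵢyᵢ = 800·2 + 40·11 + 90·20 = 3840.
x* = 8140/930 = 8.75, y* = 3840/930 = 4.13.

(8.75, 4.13)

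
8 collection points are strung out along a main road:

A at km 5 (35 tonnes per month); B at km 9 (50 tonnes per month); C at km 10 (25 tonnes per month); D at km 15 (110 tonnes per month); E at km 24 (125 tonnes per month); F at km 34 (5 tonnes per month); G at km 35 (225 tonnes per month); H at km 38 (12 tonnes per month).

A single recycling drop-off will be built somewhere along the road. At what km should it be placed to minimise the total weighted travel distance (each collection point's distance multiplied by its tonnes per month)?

For a sum of weighted absolute distances on a line, the optimum is the weighted median (not the mean). Total weight W = 587; half-weight = 293.5.
Sort by position and accumulate weight:
  km 5 (A, w=35) → cum 35
  km 9 (B, w=50) → cum 85
  km 10 (C, w=25) → cum 110
  km 15 (D, w=110) → cum 220
  km 24 (E, w=125) → cum 345  ≥ 293.5 → median here
  km 34 (F, w=5) → cum 350
  km 35 (G, w=225) → cum 575
  km 38 (H, w=12) → cum 587
Optimal location: km 24.

x = 24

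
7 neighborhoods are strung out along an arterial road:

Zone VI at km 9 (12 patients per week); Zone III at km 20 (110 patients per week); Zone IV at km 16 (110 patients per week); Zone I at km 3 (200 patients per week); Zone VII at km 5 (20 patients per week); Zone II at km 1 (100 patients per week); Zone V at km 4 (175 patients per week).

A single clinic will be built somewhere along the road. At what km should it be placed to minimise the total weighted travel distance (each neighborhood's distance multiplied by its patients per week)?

For a sum of weighted absolute distances on a line, the optimum is the weighted median (not the mean). Total weight W = 727; half-weight = 363.5.
Sort by position and accumulate weight:
  km 1 (Zone II, w=100) → cum 100
  km 3 (Zone I, w=200) → cum 300
  km 4 (Zone V, w=175) → cum 475  ≥ 363.5 → median here
  km 5 (Zone VII, w=20) → cum 495
  km 9 (Zone VI, w=12) → cum 507
  km 16 (Zone IV, w=110) → cum 617
  km 20 (Zone III, w=110) → cum 727
Optimal location: km 4.

x = 4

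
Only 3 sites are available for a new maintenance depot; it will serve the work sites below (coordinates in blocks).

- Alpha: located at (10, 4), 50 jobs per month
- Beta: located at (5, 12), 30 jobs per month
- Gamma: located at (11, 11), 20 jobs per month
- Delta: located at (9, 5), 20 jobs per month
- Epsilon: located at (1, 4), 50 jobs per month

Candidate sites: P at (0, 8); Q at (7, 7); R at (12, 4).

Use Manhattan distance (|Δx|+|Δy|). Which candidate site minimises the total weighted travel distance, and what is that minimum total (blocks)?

Total weighted distance at each candidate:
  P (0, 8): total = 1740
  Q (7, 7): total = 1200
  R (12, 4): total = 1340
Minimum is at Q with total 1200 blocks.

Q, total 1200 blocks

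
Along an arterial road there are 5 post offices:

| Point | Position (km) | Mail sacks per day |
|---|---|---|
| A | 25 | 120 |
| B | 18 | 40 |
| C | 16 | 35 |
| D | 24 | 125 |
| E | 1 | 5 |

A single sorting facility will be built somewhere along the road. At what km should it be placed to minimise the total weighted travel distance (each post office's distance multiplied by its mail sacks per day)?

x = 24

For a sum of weighted absolute distances on a line, the optimum is the weighted median (not the mean). Total weight W = 325; half-weight = 162.5.
Sort by position and accumulate weight:
  km 1 (E, w=5) → cum 5
  km 16 (C, w=35) → cum 40
  km 18 (B, w=40) → cum 80
  km 24 (D, w=125) → cum 205  ≥ 162.5 → median here
  km 25 (A, w=120) → cum 325
Optimal location: km 24.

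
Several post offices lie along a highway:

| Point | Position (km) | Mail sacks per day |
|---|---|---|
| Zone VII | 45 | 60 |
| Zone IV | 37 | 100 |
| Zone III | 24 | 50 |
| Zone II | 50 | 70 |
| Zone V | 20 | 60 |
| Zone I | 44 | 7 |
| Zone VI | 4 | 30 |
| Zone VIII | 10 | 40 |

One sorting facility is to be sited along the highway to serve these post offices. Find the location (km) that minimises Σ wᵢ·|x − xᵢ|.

For a sum of weighted absolute distances on a line, the optimum is the weighted median (not the mean). Total weight W = 417; half-weight = 208.5.
Sort by position and accumulate weight:
  km 4 (Zone VI, w=30) → cum 30
  km 10 (Zone VIII, w=40) → cum 70
  km 20 (Zone V, w=60) → cum 130
  km 24 (Zone III, w=50) → cum 180
  km 37 (Zone IV, w=100) → cum 280  ≥ 208.5 → median here
  km 44 (Zone I, w=7) → cum 287
  km 45 (Zone VII, w=60) → cum 347
  km 50 (Zone II, w=70) → cum 417
Optimal location: km 37.

x = 37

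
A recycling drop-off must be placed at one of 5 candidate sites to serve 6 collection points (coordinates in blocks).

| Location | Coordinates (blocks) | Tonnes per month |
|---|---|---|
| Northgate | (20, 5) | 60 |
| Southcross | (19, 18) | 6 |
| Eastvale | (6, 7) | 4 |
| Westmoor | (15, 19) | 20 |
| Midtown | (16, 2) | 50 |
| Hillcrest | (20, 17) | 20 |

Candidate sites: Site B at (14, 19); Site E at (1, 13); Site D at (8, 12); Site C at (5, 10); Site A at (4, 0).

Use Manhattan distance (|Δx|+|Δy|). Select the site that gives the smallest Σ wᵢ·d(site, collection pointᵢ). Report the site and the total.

Total weighted distance at each candidate:
  Site B (14, 19): total = 2446
  Site E (1, 13): total = 3962
  Site D (8, 12): total = 2790
  Site C (5, 10): total = 3118
  Site A (4, 0): total = 3454
Minimum is at Site B with total 2446 blocks.

Site B, total 2446 blocks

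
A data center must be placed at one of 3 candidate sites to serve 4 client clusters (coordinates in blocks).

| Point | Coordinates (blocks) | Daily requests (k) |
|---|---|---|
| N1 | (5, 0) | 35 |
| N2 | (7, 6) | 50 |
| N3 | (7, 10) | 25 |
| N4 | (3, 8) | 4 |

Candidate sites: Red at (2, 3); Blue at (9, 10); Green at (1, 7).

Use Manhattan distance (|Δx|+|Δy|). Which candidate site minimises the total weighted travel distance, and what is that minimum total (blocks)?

Blue, total 872 blocks

Total weighted distance at each candidate:
  Red (2, 3): total = 934
  Blue (9, 10): total = 872
  Green (1, 7): total = 972
Minimum is at Blue with total 872 blocks.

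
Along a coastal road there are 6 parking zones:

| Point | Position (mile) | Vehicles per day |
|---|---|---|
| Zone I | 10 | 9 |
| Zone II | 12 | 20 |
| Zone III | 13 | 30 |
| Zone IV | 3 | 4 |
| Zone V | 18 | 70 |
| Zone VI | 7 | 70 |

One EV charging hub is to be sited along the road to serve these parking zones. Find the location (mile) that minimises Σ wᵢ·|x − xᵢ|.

x = 12

For a sum of weighted absolute distances on a line, the optimum is the weighted median (not the mean). Total weight W = 203; half-weight = 101.5.
Sort by position and accumulate weight:
  mile 3 (Zone IV, w=4) → cum 4
  mile 7 (Zone VI, w=70) → cum 74
  mile 10 (Zone I, w=9) → cum 83
  mile 12 (Zone II, w=20) → cum 103  ≥ 101.5 → median here
  mile 13 (Zone III, w=30) → cum 133
  mile 18 (Zone V, w=70) → cum 203
Optimal location: mile 12.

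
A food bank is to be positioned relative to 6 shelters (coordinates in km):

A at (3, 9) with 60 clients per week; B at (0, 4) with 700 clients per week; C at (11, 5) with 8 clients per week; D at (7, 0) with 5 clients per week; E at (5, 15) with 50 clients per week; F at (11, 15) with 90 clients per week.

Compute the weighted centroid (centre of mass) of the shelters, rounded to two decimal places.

The minimiser of Σwᵢ‖p−pᵢ‖² is the weighted centroid p* = (Σwᵢpᵢ)/(Σwᵢ).
Σwᵢ = 913.
Σwᵢxᵢ = 60·3 + 700·0 + 8·11 + 5·7 + 50·5 + 90·11 = 1543.
Σwᵢyᵢ = 60·9 + 700·4 + 8·5 + 5·0 + 50·15 + 90·15 = 5480.
x* = 1543/913 = 1.69, y* = 5480/913 = 6.00.

(1.69, 6.00)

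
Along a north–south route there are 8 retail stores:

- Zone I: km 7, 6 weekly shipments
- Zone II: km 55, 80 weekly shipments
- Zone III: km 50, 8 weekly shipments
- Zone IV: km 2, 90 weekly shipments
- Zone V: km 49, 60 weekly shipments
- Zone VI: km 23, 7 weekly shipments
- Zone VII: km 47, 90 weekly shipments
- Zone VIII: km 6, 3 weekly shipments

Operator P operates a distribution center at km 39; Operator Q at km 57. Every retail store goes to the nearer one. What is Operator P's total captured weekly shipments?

The indifferent point is the midpoint (39+57)/2 = 48; retail stores left of it (closer to Operator P at 39) go to Operator P, those right go to Operator Q.
  Zone IV at 2 (w=90) → Operator P
  Zone VIII at 6 (w=3) → Operator P
  Zone I at 7 (w=6) → Operator P
  Zone VI at 23 (w=7) → Operator P
  Zone VII at 47 (w=90) → Operator P
  Zone V at 49 (w=60) → Operator Q
  Zone III at 50 (w=8) → Operator Q
  Zone II at 55 (w=80) → Operator Q
Operator P captures 196; Operator Q captures 148.

196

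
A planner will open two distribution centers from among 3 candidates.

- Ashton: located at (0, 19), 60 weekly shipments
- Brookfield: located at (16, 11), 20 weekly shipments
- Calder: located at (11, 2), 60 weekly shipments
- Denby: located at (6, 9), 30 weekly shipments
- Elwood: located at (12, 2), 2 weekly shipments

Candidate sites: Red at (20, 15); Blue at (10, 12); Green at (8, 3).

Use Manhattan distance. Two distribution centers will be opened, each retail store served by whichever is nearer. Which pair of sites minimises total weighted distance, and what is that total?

{Blue, Green}, total 1620

Evaluate every pair (each demand assigned to the nearer of the two):
  {Blue, Green}: total = 1620
  {Red, Blue}: total = 2054
  {Red, Green}: total = 2090
Best pair: {Blue, Green} with total 1620.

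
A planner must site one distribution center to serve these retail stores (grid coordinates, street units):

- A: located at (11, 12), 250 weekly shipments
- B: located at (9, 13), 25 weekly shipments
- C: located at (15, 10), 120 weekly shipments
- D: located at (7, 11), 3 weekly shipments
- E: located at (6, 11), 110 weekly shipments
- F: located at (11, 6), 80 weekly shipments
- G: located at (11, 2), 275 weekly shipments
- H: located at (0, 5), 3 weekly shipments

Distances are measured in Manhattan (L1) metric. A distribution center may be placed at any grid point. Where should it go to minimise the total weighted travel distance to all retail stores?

Manhattan distance separates: Σwᵢ(|x−xᵢ|+|y−yᵢ|) = Σwᵢ|x−xᵢ| + Σwᵢ|y−yᵢ|, so x and y are optimised independently as 1-D weighted medians.
Total weight W = 866; half = 433.
x-coordinate, sorted with cumulative weight:
  x=0 (H, w=3) cum 3
  x=6 (E, w=110) cum 113
  x=7 (D, w=3) cum 116
  x=9 (B, w=25) cum 141
  x=11 (A, w=250) cum 391
  x=11 (F, w=80) cum 471  ← median
  x=11 (G, w=275) cum 746
  x=15 (C, w=120) cum 866
⇒ x* = 11
y-coordinate, sorted with cumulative weight:
  y=2 (G, w=275) cum 275
  y=5 (H, w=3) cum 278
  y=6 (F, w=80) cum 358
  y=10 (C, w=120) cum 478  ← median
  y=11 (D, w=3) cum 481
  y=11 (E, w=110) cum 591
  y=12 (A, w=250) cum 841
  y=13 (B, w=25) cum 866
⇒ y* = 10

(11, 10)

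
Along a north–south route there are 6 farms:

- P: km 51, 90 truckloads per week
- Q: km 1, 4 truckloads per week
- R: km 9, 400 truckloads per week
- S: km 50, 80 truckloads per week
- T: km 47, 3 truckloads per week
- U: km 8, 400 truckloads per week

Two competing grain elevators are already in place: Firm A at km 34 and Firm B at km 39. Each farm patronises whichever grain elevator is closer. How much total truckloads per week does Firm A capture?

The indifferent point is the midpoint (34+39)/2 = 36.5; farms left of it (closer to Firm A at 34) go to Firm A, those right go to Firm B.
  Q at 1 (w=4) → Firm A
  U at 8 (w=400) → Firm A
  R at 9 (w=400) → Firm A
  T at 47 (w=3) → Firm B
  S at 50 (w=80) → Firm B
  P at 51 (w=90) → Firm B
Firm A captures 804; Firm B captures 173.

804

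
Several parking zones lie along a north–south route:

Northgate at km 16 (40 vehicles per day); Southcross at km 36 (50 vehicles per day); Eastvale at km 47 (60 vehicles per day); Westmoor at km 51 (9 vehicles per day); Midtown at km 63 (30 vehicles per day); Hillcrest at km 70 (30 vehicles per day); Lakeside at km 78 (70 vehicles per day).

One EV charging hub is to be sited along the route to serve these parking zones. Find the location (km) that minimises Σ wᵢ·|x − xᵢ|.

x = 47

For a sum of weighted absolute distances on a line, the optimum is the weighted median (not the mean). Total weight W = 289; half-weight = 144.5.
Sort by position and accumulate weight:
  km 16 (Northgate, w=40) → cum 40
  km 36 (Southcross, w=50) → cum 90
  km 47 (Eastvale, w=60) → cum 150  ≥ 144.5 → median here
  km 51 (Westmoor, w=9) → cum 159
  km 63 (Midtown, w=30) → cum 189
  km 70 (Hillcrest, w=30) → cum 219
  km 78 (Lakeside, w=70) → cum 289
Optimal location: km 47.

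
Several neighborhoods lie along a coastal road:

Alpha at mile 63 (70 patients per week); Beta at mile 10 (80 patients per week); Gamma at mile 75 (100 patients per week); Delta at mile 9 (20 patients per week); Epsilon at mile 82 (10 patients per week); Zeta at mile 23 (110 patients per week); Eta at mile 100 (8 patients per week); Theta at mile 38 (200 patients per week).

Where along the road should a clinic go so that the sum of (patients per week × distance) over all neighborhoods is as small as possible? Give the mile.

For a sum of weighted absolute distances on a line, the optimum is the weighted median (not the mean). Total weight W = 598; half-weight = 299.
Sort by position and accumulate weight:
  mile 9 (Delta, w=20) → cum 20
  mile 10 (Beta, w=80) → cum 100
  mile 23 (Zeta, w=110) → cum 210
  mile 38 (Theta, w=200) → cum 410  ≥ 299 → median here
  mile 63 (Alpha, w=70) → cum 480
  mile 75 (Gamma, w=100) → cum 580
  mile 82 (Epsilon, w=10) → cum 590
  mile 100 (Eta, w=8) → cum 598
Optimal location: mile 38.

x = 38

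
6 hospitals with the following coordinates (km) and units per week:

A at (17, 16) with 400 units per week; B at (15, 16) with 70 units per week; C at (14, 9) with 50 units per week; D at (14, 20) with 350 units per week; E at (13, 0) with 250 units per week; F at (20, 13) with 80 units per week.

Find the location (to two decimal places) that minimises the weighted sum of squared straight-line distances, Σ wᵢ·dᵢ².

(15.25, 13.34)

The minimiser of Σwᵢ‖p−pᵢ‖² is the weighted centroid p* = (Σwᵢpᵢ)/(Σwᵢ).
Σwᵢ = 1200.
Σwᵢxᵢ = 400·17 + 70·15 + 50·14 + 350·14 + 250·13 + 80·20 = 18300.
Σwᵢyᵢ = 400·16 + 70·16 + 50·9 + 350·20 + 250·0 + 80·13 = 16010.
x* = 18300/1200 = 15.25, y* = 16010/1200 = 13.34.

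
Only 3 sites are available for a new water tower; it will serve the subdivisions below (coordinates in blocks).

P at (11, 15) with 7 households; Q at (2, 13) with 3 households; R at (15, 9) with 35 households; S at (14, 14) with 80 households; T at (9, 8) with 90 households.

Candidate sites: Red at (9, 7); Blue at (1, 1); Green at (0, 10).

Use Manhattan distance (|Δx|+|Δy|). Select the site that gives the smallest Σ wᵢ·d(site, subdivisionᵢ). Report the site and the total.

Red, total 1439 blocks

Total weighted distance at each candidate:
  Red (9, 7): total = 1439
  Blue (1, 1): total = 4407
  Green (0, 10): total = 3117
Minimum is at Red with total 1439 blocks.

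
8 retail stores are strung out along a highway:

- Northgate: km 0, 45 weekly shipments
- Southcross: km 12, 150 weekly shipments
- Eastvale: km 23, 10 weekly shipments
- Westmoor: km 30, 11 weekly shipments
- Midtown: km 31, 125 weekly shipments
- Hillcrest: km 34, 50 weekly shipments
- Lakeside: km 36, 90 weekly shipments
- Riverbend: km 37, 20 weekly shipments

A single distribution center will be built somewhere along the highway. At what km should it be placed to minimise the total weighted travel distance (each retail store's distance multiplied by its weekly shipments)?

For a sum of weighted absolute distances on a line, the optimum is the weighted median (not the mean). Total weight W = 501; half-weight = 250.5.
Sort by position and accumulate weight:
  km 0 (Northgate, w=45) → cum 45
  km 12 (Southcross, w=150) → cum 195
  km 23 (Eastvale, w=10) → cum 205
  km 30 (Westmoor, w=11) → cum 216
  km 31 (Midtown, w=125) → cum 341  ≥ 250.5 → median here
  km 34 (Hillcrest, w=50) → cum 391
  km 36 (Lakeside, w=90) → cum 481
  km 37 (Riverbend, w=20) → cum 501
Optimal location: km 31.

x = 31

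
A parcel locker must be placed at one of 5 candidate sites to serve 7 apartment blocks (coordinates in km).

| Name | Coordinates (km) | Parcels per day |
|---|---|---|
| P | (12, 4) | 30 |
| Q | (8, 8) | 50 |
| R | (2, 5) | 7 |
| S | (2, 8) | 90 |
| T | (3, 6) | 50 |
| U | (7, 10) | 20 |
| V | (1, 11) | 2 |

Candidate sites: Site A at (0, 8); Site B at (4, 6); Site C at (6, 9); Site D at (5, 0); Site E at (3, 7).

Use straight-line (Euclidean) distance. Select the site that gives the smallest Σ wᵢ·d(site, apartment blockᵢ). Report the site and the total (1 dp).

Total weighted distance at each candidate:
  Site A (0, 8): total = 1316.9
  Site B (4, 6): total = 902.9
  Site C (6, 9): total = 1008.0
  Site D (5, 0): total = 2022.4
  Site E (3, 7): total = 841.4
Minimum is at Site E with total 841.4 km.

Site E, total 841.4 km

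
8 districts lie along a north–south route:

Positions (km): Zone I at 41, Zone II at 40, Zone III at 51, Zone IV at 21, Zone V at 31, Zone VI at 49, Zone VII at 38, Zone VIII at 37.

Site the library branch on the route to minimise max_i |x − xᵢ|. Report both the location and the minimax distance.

location 36, max distance 15

The 1-center on a line is the midpoint of the two extreme points: leftmost at 21, rightmost at 51.
Optimal location = (21 + 51)/2 = 36; maximum distance = (51 − 21)/2 = 15.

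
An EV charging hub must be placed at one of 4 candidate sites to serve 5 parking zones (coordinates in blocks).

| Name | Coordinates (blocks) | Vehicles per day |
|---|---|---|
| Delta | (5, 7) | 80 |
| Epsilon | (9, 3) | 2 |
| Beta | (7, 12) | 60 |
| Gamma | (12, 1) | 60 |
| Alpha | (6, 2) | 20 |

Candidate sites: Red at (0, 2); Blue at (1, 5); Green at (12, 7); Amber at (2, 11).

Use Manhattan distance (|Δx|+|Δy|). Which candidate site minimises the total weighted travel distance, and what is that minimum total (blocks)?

Total weighted distance at each candidate:
  Red (0, 2): total = 2740
  Blue (1, 5): total = 2340
  Green (12, 7): total = 1754
  Amber (2, 11): total = 2410
Minimum is at Green with total 1754 blocks.

Green, total 1754 blocks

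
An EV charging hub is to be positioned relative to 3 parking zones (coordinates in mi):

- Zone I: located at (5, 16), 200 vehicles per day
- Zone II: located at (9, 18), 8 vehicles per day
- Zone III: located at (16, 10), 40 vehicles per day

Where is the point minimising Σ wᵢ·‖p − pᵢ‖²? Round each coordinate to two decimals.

(6.90, 15.10)

The minimiser of Σwᵢ‖p−pᵢ‖² is the weighted centroid p* = (Σwᵢpᵢ)/(Σwᵢ).
Σwᵢ = 248.
Σwᵢxᵢ = 200·5 + 8·9 + 40·16 = 1712.
Σwᵢyᵢ = 200·16 + 8·18 + 40·10 = 3744.
x* = 1712/248 = 6.90, y* = 3744/248 = 15.10.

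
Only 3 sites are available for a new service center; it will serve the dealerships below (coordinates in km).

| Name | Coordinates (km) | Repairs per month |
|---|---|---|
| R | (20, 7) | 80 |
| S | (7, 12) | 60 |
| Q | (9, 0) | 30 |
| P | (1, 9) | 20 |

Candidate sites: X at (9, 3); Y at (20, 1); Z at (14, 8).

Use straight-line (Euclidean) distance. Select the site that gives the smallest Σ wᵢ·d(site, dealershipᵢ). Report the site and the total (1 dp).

Z, total 1514.1 km

Total weighted distance at each candidate:
  X (9, 3): total = 1779.5
  Y (20, 1): total = 2245.4
  Z (14, 8): total = 1514.1
Minimum is at Z with total 1514.1 km.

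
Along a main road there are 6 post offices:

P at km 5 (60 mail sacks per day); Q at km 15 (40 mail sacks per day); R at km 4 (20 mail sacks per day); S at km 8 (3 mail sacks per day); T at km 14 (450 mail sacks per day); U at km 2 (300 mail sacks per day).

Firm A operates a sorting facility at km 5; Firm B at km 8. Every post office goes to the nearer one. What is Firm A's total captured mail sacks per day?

380

The indifferent point is the midpoint (5+8)/2 = 6.5; post offices left of it (closer to Firm A at 5) go to Firm A, those right go to Firm B.
  U at 2 (w=300) → Firm A
  R at 4 (w=20) → Firm A
  P at 5 (w=60) → Firm A
  S at 8 (w=3) → Firm B
  T at 14 (w=450) → Firm B
  Q at 15 (w=40) → Firm B
Firm A captures 380; Firm B captures 493.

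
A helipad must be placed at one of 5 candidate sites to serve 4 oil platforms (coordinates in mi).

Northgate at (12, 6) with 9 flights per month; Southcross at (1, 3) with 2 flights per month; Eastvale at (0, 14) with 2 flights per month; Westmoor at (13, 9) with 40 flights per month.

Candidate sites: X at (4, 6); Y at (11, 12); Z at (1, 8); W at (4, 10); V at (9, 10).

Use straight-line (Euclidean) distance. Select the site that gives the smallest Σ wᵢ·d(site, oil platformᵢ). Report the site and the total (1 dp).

Total weighted distance at each candidate:
  X (4, 6): total = 477.8
  Y (11, 12): total = 248.2
  Z (1, 8): total = 604.5
  W (4, 10): total = 469.3
  V (9, 10): total = 250.9
Minimum is at Y with total 248.2 mi.

Y, total 248.2 mi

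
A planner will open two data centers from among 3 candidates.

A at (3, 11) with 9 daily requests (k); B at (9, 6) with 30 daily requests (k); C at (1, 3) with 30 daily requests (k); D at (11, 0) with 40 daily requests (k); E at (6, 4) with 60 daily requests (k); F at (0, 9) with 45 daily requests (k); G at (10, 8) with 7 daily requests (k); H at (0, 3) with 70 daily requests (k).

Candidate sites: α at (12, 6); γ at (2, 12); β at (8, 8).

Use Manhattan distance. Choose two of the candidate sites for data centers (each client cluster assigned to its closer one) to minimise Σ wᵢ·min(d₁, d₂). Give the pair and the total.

{α, γ}, total 2191

Evaluate every pair (each demand assigned to the nearer of the two):
  {α, γ}: total = 2191
  {γ, β}: total = 2217
  {α, β}: total = 2491
Best pair: {α, γ} with total 2191.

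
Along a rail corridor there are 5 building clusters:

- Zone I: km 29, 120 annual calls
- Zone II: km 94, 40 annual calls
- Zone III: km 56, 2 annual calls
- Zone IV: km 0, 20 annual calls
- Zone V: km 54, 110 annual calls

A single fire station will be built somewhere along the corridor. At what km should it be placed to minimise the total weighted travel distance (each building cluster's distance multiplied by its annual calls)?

x = 54

For a sum of weighted absolute distances on a line, the optimum is the weighted median (not the mean). Total weight W = 292; half-weight = 146.
Sort by position and accumulate weight:
  km 0 (Zone IV, w=20) → cum 20
  km 29 (Zone I, w=120) → cum 140
  km 54 (Zone V, w=110) → cum 250  ≥ 146 → median here
  km 56 (Zone III, w=2) → cum 252
  km 94 (Zone II, w=40) → cum 292
Optimal location: km 54.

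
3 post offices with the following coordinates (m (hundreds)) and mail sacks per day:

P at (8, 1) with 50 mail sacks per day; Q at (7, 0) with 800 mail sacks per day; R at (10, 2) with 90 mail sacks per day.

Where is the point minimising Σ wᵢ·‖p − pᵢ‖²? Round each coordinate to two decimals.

The minimiser of Σwᵢ‖p−pᵢ‖² is the weighted centroid p* = (Σwᵢpᵢ)/(Σwᵢ).
Σwᵢ = 940.
Σwᵢxᵢ = 50·8 + 800·7 + 90·10 = 6900.
Σwᵢyᵢ = 50·1 + 800·0 + 90·2 = 230.
x* = 6900/940 = 7.34, y* = 230/940 = 0.24.

(7.34, 0.24)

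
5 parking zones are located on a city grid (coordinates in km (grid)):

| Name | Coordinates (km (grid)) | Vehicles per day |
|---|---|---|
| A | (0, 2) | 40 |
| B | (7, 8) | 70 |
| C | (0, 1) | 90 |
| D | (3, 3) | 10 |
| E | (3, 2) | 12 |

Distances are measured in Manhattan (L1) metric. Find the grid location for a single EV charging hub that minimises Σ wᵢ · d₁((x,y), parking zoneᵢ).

(0, 2)

Manhattan distance separates: Σwᵢ(|x−xᵢ|+|y−yᵢ|) = Σwᵢ|x−xᵢ| + Σwᵢ|y−yᵢ|, so x and y are optimised independently as 1-D weighted medians.
Total weight W = 222; half = 111.
x-coordinate, sorted with cumulative weight:
  x=0 (A, w=40) cum 40
  x=0 (C, w=90) cum 130  ← median
  x=3 (D, w=10) cum 140
  x=3 (E, w=12) cum 152
  x=7 (B, w=70) cum 222
⇒ x* = 0
y-coordinate, sorted with cumulative weight:
  y=1 (C, w=90) cum 90
  y=2 (A, w=40) cum 130  ← median
  y=2 (E, w=12) cum 142
  y=3 (D, w=10) cum 152
  y=8 (B, w=70) cum 222
⇒ y* = 2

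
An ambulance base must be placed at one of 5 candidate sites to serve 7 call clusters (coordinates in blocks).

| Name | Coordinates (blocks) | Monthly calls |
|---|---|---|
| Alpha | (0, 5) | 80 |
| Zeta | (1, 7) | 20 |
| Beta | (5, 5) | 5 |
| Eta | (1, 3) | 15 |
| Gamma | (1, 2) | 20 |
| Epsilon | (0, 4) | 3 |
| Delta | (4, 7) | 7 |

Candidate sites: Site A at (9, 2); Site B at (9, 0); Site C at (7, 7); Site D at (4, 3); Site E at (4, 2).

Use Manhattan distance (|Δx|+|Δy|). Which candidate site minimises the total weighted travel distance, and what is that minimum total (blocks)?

Total weighted distance at each candidate:
  Site A (9, 2): total = 1653
  Site B (9, 0): total = 1953
  Site C (7, 7): total = 1281
  Site D (4, 3): total = 803
  Site E (4, 2): total = 913
Minimum is at Site D with total 803 blocks.

Site D, total 803 blocks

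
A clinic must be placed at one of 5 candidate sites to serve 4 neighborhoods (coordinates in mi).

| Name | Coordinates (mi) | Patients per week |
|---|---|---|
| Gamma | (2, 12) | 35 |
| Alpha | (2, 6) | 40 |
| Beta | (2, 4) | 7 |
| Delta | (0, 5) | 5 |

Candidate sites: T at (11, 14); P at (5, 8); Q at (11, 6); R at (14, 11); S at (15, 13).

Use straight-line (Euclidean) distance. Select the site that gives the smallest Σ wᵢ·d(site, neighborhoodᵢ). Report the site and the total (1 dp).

Total weighted distance at each candidate:
  T (11, 14): total = 969.6
  P (5, 8): total = 383.4
  Q (11, 6): total = 858.3
  R (14, 11): total = 1114.9
  S (15, 13): total = 1242.6
Minimum is at P with total 383.4 mi.

P, total 383.4 mi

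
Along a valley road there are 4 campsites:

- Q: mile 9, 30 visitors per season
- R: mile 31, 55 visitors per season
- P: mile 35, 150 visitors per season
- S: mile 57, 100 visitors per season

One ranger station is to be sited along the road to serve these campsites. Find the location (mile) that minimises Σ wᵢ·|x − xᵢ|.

For a sum of weighted absolute distances on a line, the optimum is the weighted median (not the mean). Total weight W = 335; half-weight = 167.5.
Sort by position and accumulate weight:
  mile 9 (Q, w=30) → cum 30
  mile 31 (R, w=55) → cum 85
  mile 35 (P, w=150) → cum 235  ≥ 167.5 → median here
  mile 57 (S, w=100) → cum 335
Optimal location: mile 35.

x = 35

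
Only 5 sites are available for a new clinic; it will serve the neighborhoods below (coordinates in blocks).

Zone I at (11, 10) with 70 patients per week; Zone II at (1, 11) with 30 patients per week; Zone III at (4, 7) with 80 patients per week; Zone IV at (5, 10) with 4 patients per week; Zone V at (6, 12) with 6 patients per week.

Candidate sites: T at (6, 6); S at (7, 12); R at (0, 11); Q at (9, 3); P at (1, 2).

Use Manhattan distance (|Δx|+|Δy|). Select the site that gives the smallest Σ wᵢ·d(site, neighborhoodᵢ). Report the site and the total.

Total weighted distance at each candidate:
  T (6, 6): total = 1226
  S (7, 12): total = 1292
  R (0, 11): total = 1576
  Q (9, 3): total = 1946
  P (1, 2): total = 2308
Minimum is at T with total 1226 blocks.

T, total 1226 blocks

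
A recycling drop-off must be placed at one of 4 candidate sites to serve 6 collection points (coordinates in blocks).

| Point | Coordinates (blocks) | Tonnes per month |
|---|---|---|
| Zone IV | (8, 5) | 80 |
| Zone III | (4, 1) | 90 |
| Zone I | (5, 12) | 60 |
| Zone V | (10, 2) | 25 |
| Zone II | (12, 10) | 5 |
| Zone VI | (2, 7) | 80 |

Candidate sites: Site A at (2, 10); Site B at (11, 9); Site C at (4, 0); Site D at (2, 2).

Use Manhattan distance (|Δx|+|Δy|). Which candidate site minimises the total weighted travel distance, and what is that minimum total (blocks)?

Total weighted distance at each candidate:
  Site A (2, 10): total = 2860
  Site B (11, 9): total = 3540
  Site C (4, 0): total = 2600
  Site D (2, 2): total = 2460
Minimum is at Site D with total 2460 blocks.

Site D, total 2460 blocks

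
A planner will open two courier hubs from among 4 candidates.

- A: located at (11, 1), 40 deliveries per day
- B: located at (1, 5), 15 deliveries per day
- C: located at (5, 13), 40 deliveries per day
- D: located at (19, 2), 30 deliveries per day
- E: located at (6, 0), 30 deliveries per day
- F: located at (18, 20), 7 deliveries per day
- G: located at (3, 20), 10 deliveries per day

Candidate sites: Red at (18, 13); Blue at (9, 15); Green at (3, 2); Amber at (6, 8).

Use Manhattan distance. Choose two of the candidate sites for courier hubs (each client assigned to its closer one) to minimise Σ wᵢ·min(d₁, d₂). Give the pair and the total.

Evaluate every pair (each demand assigned to the nearer of the two):
  {Blue, Green}: total = 1513
  {Green, Amber}: total = 1623
  {Red, Amber}: total = 1639
  {Red, Green}: total = 1694
  {Blue, Amber}: total = 1858
  {Red, Blue}: total = 2209
Best pair: {Blue, Green} with total 1513.

{Blue, Green}, total 1513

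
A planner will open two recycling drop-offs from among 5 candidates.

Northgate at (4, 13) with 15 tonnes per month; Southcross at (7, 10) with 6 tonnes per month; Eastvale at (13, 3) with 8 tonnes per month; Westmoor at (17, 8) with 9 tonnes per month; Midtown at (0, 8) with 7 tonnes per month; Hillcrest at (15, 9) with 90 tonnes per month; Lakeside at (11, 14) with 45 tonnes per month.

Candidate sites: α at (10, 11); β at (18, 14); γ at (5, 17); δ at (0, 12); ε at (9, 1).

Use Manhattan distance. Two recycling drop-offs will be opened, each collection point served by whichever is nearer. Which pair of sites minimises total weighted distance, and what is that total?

Evaluate every pair (each demand assigned to the nearer of the two):
  {α, δ}: total = 1115
  {α, γ}: total = 1178
  {α, ε}: total = 1183
  {α, β}: total = 1196
  {β, δ}: total = 1383
  {β, γ}: total = 1453
  {β, ε}: total = 1549
  {γ, ε}: total = 2075
  {δ, ε}: total = 2185
  {γ, δ}: total = 2547
Best pair: {α, δ} with total 1115.

{α, δ}, total 1115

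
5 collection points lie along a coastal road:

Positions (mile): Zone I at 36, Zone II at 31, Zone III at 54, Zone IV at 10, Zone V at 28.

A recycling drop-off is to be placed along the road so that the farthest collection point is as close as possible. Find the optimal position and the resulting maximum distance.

location 32, max distance 22

The 1-center on a line is the midpoint of the two extreme points: leftmost at 10, rightmost at 54.
Optimal location = (10 + 54)/2 = 32; maximum distance = (54 − 10)/2 = 22.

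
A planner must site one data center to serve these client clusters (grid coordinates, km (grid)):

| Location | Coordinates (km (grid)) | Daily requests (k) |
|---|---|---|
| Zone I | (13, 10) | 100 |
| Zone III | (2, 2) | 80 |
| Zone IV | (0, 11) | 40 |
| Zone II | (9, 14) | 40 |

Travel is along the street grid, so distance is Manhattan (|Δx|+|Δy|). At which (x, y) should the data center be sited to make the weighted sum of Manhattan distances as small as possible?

(9, 10)

Manhattan distance separates: Σwᵢ(|x−xᵢ|+|y−yᵢ|) = Σwᵢ|x−xᵢ| + Σwᵢ|y−yᵢ|, so x and y are optimised independently as 1-D weighted medians.
Total weight W = 260; half = 130.
x-coordinate, sorted with cumulative weight:
  x=0 (Zone IV, w=40) cum 40
  x=2 (Zone III, w=80) cum 120
  x=9 (Zone II, w=40) cum 160  ← median
  x=13 (Zone I, w=100) cum 260
⇒ x* = 9
y-coordinate, sorted with cumulative weight:
  y=2 (Zone III, w=80) cum 80
  y=10 (Zone I, w=100) cum 180  ← median
  y=11 (Zone IV, w=40) cum 220
  y=14 (Zone II, w=40) cum 260
⇒ y* = 10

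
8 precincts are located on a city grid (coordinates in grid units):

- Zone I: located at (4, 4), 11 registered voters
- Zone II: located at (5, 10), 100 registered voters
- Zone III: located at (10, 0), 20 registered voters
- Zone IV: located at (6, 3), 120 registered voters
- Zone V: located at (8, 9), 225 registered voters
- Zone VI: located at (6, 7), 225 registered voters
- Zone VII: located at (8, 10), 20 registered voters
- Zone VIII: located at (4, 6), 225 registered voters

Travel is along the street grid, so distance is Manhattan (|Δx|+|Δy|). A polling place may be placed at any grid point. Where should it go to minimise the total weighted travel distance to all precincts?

(6, 7)

Manhattan distance separates: Σwᵢ(|x−xᵢ|+|y−yᵢ|) = Σwᵢ|x−xᵢ| + Σwᵢ|y−yᵢ|, so x and y are optimised independently as 1-D weighted medians.
Total weight W = 946; half = 473.
x-coordinate, sorted with cumulative weight:
  x=4 (Zone I, w=11) cum 11
  x=4 (Zone VIII, w=225) cum 236
  x=5 (Zone II, w=100) cum 336
  x=6 (Zone IV, w=120) cum 456
  x=6 (Zone VI, w=225) cum 681  ← median
  x=8 (Zone V, w=225) cum 906
  x=8 (Zone VII, w=20) cum 926
  x=10 (Zone III, w=20) cum 946
⇒ x* = 6
y-coordinate, sorted with cumulative weight:
  y=0 (Zone III, w=20) cum 20
  y=3 (Zone IV, w=120) cum 140
  y=4 (Zone I, w=11) cum 151
  y=6 (Zone VIII, w=225) cum 376
  y=7 (Zone VI, w=225) cum 601  ← median
  y=9 (Zone V, w=225) cum 826
  y=10 (Zone II, w=100) cum 926
  y=10 (Zone VII, w=20) cum 946
⇒ y* = 7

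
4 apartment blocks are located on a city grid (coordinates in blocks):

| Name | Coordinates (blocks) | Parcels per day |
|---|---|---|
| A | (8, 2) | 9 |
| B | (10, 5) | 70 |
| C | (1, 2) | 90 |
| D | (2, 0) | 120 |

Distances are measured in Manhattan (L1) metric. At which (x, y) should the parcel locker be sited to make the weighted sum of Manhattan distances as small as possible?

(2, 2)

Manhattan distance separates: Σwᵢ(|x−xᵢ|+|y−yᵢ|) = Σwᵢ|x−xᵢ| + Σwᵢ|y−yᵢ|, so x and y are optimised independently as 1-D weighted medians.
Total weight W = 289; half = 144.5.
x-coordinate, sorted with cumulative weight:
  x=1 (C, w=90) cum 90
  x=2 (D, w=120) cum 210  ← median
  x=8 (A, w=9) cum 219
  x=10 (B, w=70) cum 289
⇒ x* = 2
y-coordinate, sorted with cumulative weight:
  y=0 (D, w=120) cum 120
  y=2 (A, w=9) cum 129
  y=2 (C, w=90) cum 219  ← median
  y=5 (B, w=70) cum 289
⇒ y* = 2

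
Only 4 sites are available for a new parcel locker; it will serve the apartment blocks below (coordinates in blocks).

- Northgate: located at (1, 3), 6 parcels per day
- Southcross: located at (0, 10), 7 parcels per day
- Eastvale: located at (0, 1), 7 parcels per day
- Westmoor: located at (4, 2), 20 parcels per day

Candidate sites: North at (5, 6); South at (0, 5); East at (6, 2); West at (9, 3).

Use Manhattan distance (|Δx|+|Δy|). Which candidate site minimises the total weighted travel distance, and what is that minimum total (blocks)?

South, total 221 blocks

Total weighted distance at each candidate:
  North (5, 6): total = 275
  South (0, 5): total = 221
  East (6, 2): total = 223
  West (9, 3): total = 357
Minimum is at South with total 221 blocks.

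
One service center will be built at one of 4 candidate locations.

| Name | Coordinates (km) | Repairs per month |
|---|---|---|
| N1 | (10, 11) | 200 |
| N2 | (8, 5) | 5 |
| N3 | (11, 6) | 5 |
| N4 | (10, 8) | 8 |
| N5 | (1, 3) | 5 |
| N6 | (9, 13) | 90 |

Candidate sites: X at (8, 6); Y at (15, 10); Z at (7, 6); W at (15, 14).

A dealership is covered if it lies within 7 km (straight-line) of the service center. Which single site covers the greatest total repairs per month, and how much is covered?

Coverage radius r = 7 km; a point is covered iff (Δx)²+(Δy)² ≤ 7² = 49.
  X (8, 6): covers {N1, N2, N3, N4} → 218
  Y (15, 10): covers {N1, N3, N4, N6} → 303
  Z (7, 6): covers {N1, N2, N3, N4, N5} → 223
  W (15, 14): covers {N1, N6} → 290
Maximum coverage at Y: 303 repairs per month.

Y, covering 303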